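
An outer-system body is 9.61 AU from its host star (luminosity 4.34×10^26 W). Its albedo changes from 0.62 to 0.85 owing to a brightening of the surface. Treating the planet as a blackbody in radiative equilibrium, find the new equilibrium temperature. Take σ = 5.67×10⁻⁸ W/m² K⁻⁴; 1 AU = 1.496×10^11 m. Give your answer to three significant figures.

d = 9.61 × 1.496×10^11 m = 1.438×10^12 m.
Flux at the orbit: S = L/(4πd²) = 4.34×10^26/(4π·(1.44×10^12)²) = 16.71 W/m².
New equilibrium: T₂ = [(1−0.85)·16.71/(4σ)]^(1/4) = 57.66 K.

57.7 K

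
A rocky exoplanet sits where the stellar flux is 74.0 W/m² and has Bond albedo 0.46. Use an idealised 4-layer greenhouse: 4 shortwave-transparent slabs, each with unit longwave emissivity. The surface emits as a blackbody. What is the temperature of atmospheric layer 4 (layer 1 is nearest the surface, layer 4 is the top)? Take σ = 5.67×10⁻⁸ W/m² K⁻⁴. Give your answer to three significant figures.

OLR = S(1−α)/4 = 9.990 W/m²; the top layer radiates at T_e = 115.2 K.
In the N-layer model, layer k (counted from the surface) has T_k = (N+1−k)^(1/4)·T_e.
With k = 4: T_4 = (4+1−4)^¼·115.2 K = 115.2 K.

115 kelvin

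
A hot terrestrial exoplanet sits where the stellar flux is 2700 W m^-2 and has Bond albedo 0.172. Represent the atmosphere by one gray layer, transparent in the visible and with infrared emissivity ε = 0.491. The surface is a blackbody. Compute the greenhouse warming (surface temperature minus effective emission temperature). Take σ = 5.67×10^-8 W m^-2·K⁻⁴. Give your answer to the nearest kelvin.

23 K

The planet radiates to space at T_e = [S(1−α)/(4σ)]^(1/4) = 315.1 K.
The surface balance (absorbed SW + ε·downward IR = σT_s⁴) with T_a⁴ = T_s⁴/2 reduces to T_s = T_e·[2/(2−ε)]^¼ = 338.1 K.
T_s − T_e = 338.1 − 315.1 = 22.99 K.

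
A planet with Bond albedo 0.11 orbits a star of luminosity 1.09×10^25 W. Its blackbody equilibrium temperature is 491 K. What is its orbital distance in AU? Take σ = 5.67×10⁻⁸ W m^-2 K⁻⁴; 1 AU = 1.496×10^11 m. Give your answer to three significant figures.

Energy balance gives S = 4σT⁴/(1−α) = 14810 W m^-2.
S = L/(4πd²) → d = √(L/4πS) = √(1.09×10^25/(4π·14810)) = 7.653×10^9 m = 0.05115 AU.

0.0512 AU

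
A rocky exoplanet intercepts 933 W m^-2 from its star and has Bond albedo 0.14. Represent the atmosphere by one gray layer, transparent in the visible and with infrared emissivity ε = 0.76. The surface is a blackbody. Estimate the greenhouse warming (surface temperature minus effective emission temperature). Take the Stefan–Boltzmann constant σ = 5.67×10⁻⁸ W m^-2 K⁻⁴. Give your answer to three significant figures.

31.0 kelvin

Effective emission temperature (TOA balance): σT_e⁴ = S(1−α)/4 = 200.6 W m^-2 → T_e = 243.9 K.
The surface balance (absorbed SW + ε·downward IR = σT_s⁴) with T_a⁴ = T_s⁴/2 reduces to T_s = T_e·[2/(2−ε)]^¼ = 274.8 K.
Greenhouse warming: T_s − T_e = 30.96 K.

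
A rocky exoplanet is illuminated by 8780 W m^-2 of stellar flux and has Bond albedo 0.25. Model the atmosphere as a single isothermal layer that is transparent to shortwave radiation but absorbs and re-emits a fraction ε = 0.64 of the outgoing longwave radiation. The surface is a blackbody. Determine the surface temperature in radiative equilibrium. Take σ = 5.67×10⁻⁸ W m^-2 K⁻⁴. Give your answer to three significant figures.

455 K

The planet radiates to space at T_e = [S(1−α)/(4σ)]^(1/4) = 412.8 K.
The surface balance (absorbed SW + ε·downward IR = σT_s⁴) with T_a⁴ = T_s⁴/2 reduces to T_s = T_e·[2/(2−ε)]^¼ = 454.6 K.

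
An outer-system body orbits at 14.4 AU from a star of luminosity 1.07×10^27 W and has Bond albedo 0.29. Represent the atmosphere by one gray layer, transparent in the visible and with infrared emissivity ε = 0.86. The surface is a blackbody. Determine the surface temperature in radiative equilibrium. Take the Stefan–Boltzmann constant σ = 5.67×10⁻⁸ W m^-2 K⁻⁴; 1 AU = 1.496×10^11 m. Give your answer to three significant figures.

Orbital distance: d = 14.4 AU = 2.154×10^12 m.
Flux at the orbit: S = L/(4πd²) = 1.07×10^27/(4π·(2.15×10^12)²) = 18.35 W m^-2.
Effective emission temperature (TOA balance): σT_e⁴ = S(1−α)/4 = 3.257 W m^-2 → T_e = 87.06 K.
The surface balance (absorbed SW + ε·downward IR = σT_s⁴) with T_a⁴ = T_s⁴/2 reduces to T_s = T_e·[2/(2−ε)]^¼ = 100.2 K.

100 K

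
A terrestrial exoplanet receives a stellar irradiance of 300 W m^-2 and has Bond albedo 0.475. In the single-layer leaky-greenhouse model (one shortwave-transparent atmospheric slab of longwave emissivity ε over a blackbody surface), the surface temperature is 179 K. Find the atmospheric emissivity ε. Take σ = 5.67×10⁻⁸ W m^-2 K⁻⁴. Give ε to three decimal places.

First, T_e = [300.0·(1−0.475)/(4σ)]^(1/4) = 162.3 K.
Inverting T_s⁴ = 2T_e⁴/(2−ε): (T_e/T_s)⁴ = 0.6764, so ε = 2(1 − 0.6764) = 0.6471.

0.647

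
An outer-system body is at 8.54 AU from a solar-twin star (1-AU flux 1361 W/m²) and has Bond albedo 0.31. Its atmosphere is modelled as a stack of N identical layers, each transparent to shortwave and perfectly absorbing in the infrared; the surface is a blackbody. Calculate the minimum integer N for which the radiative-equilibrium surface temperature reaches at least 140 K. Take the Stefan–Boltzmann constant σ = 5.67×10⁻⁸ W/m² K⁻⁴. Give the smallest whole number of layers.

6

Irradiance scales as 1/d², so S = 1361 W/m² × (1/8.54)² = 18.66 W/m².
The effective emission temperature is T_e = [S(1−α)/(4σ)]^¼ = 86.80 K.
Since T_s⁴ = (N+1)T_e⁴, we need N ≥ (T_s/T_e)⁴ − 1 = 5.766.
The minimum whole number is N = 6.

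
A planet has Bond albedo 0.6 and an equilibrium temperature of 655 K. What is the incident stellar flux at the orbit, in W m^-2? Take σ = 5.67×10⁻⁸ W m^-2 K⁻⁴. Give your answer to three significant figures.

1.04×10^5 W m^-2

Invert the energy balance for S: S = 4σT⁴/(1−α).
The emitted flux is σT⁴ = 10440 W m^-2.
So S = 4×10440/(1−0.6) = 1.044×10^5 W m^-2.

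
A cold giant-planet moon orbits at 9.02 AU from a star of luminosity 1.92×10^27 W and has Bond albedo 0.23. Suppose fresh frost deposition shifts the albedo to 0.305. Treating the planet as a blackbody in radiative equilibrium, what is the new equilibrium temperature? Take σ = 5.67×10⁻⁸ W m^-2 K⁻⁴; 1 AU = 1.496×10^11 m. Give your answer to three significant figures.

127 K

Orbital distance: d = 9.02 AU = 1.349×10^12 m.
Spreading L over a sphere of radius d: S = 1.92×10^27/(4π·1.35×10^12²) = 83.91 W m^-2.
T₂ = [S(1−α₂)/(4σ)]^(1/4) = [83.91·0.695/(4σ)]^(1/4) = 126.6 K.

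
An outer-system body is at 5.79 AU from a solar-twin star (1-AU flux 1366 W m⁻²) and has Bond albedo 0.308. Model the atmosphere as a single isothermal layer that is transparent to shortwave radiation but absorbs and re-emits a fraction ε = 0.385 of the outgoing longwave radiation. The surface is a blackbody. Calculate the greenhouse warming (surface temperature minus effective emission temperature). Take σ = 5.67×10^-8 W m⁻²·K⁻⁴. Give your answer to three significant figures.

5.80 kelvin

Irradiance scales as 1/d², so S = 1366 W m⁻² × (1/5.79)² = 40.75 W m⁻².
At the top of the atmosphere, σT_e⁴ = S(1−α)/4 = 7.049 W m⁻², giving T_e = 105.6 K.
The surface balance (absorbed SW + ε·downward IR = σT_s⁴) with T_a⁴ = T_s⁴/2 reduces to T_s = T_e·[2/(2−ε)]^¼ = 111.4 K.
Greenhouse warming: T_s − T_e = 5.798 K.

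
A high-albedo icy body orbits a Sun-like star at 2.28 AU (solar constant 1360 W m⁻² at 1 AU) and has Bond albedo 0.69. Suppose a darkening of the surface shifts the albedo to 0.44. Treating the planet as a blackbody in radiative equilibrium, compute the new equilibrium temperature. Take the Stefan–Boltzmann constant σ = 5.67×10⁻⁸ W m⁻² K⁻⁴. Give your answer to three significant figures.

By the inverse-square law, S = 1360/2.28² = 261.6 W m⁻².
With the new albedo, S(1−α₂)/4 = 36.63 W m⁻², so T₂ = 159.4 K.

159 kelvin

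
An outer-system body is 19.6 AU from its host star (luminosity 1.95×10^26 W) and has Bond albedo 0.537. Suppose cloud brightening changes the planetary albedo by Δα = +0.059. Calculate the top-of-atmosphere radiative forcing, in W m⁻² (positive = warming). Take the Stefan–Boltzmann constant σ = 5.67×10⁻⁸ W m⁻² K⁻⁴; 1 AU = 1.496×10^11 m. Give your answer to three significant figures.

Orbital distance: d = 19.6 AU = 2.932×10^12 m.
S = L/(4πd²) = 1.805 W m⁻².
ΔF = −(S/4)Δα = −(1.805/4)×(+0.059) = -0.02662 W m⁻².

-0.0266 W m⁻²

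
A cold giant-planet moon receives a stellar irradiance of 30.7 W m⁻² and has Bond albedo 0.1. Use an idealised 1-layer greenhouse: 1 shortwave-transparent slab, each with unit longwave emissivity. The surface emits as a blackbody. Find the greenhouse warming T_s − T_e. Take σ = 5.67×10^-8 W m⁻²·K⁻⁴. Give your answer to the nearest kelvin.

20 K

The effective emission temperature is T_e = [S(1−α)/(4σ)]^¼ = 105.1 K.
T_s = (N+1)^(1/4)·T_e = 124.9 K.
Warming: T_s − T_e = 19.88 K.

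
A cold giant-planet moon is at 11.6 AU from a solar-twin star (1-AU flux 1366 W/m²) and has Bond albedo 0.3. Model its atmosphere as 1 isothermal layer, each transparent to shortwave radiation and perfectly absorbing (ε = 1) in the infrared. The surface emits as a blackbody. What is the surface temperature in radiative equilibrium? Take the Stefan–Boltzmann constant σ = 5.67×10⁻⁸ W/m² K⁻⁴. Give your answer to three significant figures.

89.0 K

By the inverse-square law, S = 1366/11.6² = 10.15 W/m².
The effective emission temperature is T_e = [S(1−α)/(4σ)]^¼ = 74.82 K.
With N = 1 opaque layers, T_s = (N+1)^(1/4)·T_e = 2^(1/4)·74.82 = 88.97 K.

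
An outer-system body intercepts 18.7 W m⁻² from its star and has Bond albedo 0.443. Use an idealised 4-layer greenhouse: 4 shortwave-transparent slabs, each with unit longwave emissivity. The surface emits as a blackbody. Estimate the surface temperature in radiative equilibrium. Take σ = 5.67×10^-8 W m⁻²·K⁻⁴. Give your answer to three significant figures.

123 K

OLR = S(1−α)/4 = 2.604 W m⁻²; the top layer radiates at T_e = 82.32 K.
With N = 4 opaque layers, T_s = (N+1)^(1/4)·T_e = 5^(1/4)·82.32 = 123.1 K.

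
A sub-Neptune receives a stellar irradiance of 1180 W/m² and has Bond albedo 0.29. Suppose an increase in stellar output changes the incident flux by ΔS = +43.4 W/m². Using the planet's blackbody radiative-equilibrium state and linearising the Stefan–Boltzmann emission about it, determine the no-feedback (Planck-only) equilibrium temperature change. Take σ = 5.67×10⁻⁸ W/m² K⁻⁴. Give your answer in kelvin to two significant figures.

The baseline emission temperature is T_e = 246.5 K.
ΔF = Δ[S(1−α)]/4 = (1−0.29)·+43.4/4 = 7.703 W/m².
Linearising σT⁴ gives d(σT⁴)/dT = 4σT_e³ = 3.398 W/m² per K.
Hence the no-feedback warming is ΔF/(4σT_e³) = 2.27 K.

2.3 kelvin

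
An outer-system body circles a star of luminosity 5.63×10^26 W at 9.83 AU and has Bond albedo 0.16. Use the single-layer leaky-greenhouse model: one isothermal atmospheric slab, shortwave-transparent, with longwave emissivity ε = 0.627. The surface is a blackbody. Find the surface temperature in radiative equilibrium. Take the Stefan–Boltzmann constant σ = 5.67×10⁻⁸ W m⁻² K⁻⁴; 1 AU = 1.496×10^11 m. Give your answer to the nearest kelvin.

Orbital distance: d = 9.83 AU = 1.471×10^12 m.
Flux at the orbit: S = L/(4πd²) = 5.63×10^26/(4π·(1.47×10^12)²) = 20.72 W m⁻².
Effective emission temperature (TOA balance): σT_e⁴ = S(1−α)/4 = 4.351 W m⁻² → T_e = 93.59 K.
For a single slab of emissivity ε, T_s⁴ = 2T_e⁴/(2−ε); thus T_s = 93.59·(1.457)^(1/4) = 102.8 K.

103 K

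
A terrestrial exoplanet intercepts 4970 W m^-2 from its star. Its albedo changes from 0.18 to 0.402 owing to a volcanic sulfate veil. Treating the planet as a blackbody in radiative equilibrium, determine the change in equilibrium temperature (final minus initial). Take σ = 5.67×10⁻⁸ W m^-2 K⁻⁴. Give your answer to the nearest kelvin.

With α = 0.18, T₁ = 366.1 K.
After:  T₂ = [4970·0.598/(4σ)]^(1/4) = 338.3 K.
ΔT = T₂ − T₁ = -27.79 K.

-28 K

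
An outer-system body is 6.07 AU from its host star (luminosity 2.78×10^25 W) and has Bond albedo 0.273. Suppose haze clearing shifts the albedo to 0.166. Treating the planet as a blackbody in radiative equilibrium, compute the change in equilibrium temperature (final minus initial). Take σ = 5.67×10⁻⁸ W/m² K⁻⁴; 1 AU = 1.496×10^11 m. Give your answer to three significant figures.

Orbital distance: d = 6.07 AU = 9.081×10^11 m.
Flux at the orbit: S = L/(4πd²) = 2.78×10^25/(4π·(9.08×10^11)²) = 2.683 W/m².
Initial: T₁ = [S(1−0.273)/(4σ)]^(1/4) = 54.15 K.
With α = 0.166, T₂ = 56.04 K.
Change: 56.04 − 54.15 = 1.891 K.

1.89 K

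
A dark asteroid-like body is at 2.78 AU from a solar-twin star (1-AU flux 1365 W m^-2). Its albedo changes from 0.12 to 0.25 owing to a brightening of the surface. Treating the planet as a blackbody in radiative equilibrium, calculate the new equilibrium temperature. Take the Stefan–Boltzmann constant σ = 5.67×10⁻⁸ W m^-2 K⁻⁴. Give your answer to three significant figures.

Flux at the orbit: S = 1365/(2.78)² = 176.6 W m^-2.
With the new albedo, S(1−α₂)/4 = 33.12 W m^-2, so T₂ = 155.5 K.

155 kelvin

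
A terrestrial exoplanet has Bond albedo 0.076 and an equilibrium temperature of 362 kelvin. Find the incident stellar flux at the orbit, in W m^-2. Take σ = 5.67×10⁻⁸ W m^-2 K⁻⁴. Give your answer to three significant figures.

4220 W m^-2

Invert the energy balance for S: S = 4σT⁴/(1−α).
The emitted flux is σT⁴ = 973.7 W m^-2.
S = 4·973.7/0.924 = 4215 W m^-2.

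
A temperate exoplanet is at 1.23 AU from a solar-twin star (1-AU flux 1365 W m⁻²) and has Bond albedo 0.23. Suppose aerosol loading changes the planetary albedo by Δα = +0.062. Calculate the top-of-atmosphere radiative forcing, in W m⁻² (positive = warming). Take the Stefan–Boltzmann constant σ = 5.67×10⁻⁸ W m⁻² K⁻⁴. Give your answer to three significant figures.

Flux at the orbit: S = 1365/(1.23)² = 902.2 W m⁻².
The change in absorbed flux is Δ[S(1−α)/4] = −SΔα/4 = -13.98 W m⁻².

-14.0 W m⁻²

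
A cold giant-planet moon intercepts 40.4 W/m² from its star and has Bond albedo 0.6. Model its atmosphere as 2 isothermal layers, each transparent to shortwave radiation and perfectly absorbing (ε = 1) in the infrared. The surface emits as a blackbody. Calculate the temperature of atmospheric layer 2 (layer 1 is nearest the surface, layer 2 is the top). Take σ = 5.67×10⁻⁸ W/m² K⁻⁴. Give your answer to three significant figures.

91.9 K

Top-of-atmosphere balance: σT_e⁴ = S(1−α)/4 = 4.040 W/m² → T_e = 91.88 K.
In the N-layer model, layer k (counted from the surface) has T_k = (N+1−k)^(1/4)·T_e.
T_2 = (1)^(1/4)·91.88 = 91.88 K.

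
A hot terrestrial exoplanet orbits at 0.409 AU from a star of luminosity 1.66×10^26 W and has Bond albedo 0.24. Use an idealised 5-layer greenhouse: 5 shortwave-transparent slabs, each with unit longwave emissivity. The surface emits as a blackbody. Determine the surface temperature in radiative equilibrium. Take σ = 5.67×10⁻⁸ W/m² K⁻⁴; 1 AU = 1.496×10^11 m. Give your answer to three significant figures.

Orbital distance: d = 0.409 AU = 6.119×10^10 m.
Flux at the orbit: S = L/(4πd²) = 1.66×10^26/(4π·(6.12×10^10)²) = 3528 W/m².
Top-of-atmosphere balance: σT_e⁴ = S(1−α)/4 = 670.4 W/m² → T_e = 329.8 K.
Layer-by-layer balance gives σT_s⁴ = (N+1)σT_e⁴, so T_s = 6^¼·329.8 = 516.1 K.

516 kelvin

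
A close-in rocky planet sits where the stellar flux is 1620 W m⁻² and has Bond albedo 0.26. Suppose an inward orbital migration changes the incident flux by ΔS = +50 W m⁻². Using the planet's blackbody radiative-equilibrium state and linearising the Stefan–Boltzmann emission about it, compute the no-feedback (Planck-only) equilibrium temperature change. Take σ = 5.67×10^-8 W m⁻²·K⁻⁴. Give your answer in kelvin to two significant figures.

The baseline emission temperature is T_e = 269.6 K.
ΔF = Δ[S(1−α)]/4 = (1−0.26)·+50/4 = 9.250 W m⁻².
Planck response: λ_P = 4σT_e³ = 4·5.67×10⁻⁸·(269.6)³ = 4.446 W m⁻²/K.
Hence the no-feedback warming is ΔF/(4σT_e³) = 2.08 K.

2.1 K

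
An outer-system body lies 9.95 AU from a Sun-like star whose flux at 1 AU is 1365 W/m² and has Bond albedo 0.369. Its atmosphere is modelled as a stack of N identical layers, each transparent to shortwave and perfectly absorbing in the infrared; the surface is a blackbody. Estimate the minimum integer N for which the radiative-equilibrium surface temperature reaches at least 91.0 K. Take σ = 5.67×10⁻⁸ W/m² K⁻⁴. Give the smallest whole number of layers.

1

Irradiance scales as 1/d², so S = 1365 W/m² × (1/9.95)² = 13.79 W/m².
OLR = S(1−α)/4 = 2.175 W/m²; the top layer radiates at T_e = 78.70 K.
Since T_s⁴ = (N+1)T_e⁴, we need N ≥ (T_s/T_e)⁴ − 1 = 0.788.
Rounding up, N = 1.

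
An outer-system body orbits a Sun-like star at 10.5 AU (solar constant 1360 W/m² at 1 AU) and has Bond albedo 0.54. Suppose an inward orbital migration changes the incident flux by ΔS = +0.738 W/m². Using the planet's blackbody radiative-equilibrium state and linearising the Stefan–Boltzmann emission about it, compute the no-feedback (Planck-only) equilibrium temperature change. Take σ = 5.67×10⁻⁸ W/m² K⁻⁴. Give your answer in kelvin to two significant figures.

1.1 K

By the inverse-square law, S = 1360/10.5² = 12.34 W/m².
Unperturbed T_e = [12.34·(1−0.54)/(4σ)]^¼ = 70.72 K.
TOA radiative forcing: ΔF = (1−α)ΔS/4 = 0.46·(+0.738)/4 = 0.08487 W/m².
Linearising σT⁴ gives d(σT⁴)/dT = 4σT_e³ = 0.08023 W/m² per K.
ΔT₀ = ΔF/λ_P = 0.08487/0.08023 = 1.06 K.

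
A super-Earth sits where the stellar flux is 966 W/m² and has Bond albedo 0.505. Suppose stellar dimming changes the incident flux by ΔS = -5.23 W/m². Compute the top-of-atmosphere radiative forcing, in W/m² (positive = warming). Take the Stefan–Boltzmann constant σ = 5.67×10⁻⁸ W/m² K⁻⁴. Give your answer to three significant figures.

ΔF = Δ[S(1−α)]/4 = (1−0.505)·-5.23/4 = -0.6472 W/m².

-0.647 W/m²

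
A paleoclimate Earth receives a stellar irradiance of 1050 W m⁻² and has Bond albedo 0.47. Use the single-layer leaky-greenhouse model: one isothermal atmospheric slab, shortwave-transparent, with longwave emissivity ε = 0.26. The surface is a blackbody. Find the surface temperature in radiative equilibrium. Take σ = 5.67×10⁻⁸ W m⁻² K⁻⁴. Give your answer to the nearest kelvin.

230 K

At the top of the atmosphere, σT_e⁴ = S(1−α)/4 = 139.1 W m⁻², giving T_e = 222.6 K.
The surface balance (absorbed SW + ε·downward IR = σT_s⁴) with T_a⁴ = T_s⁴/2 reduces to T_s = T_e·[2/(2−ε)]^¼ = 230.4 K.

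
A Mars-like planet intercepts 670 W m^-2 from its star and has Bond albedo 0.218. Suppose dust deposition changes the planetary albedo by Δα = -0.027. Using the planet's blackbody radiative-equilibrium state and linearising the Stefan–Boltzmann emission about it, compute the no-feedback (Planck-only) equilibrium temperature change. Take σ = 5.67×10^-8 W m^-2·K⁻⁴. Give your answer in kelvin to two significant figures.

1.9 kelvin

Reference equilibrium: T_e = [S(1−α)/(4σ)]^(1/4) = 219.2 K.
ΔF = −(S/4)Δα = −(670.0/4)×(-0.027) = 4.522 W m^-2.
Planck response: λ_P = 4σT_e³ = 4·5.67×10⁻⁸·(219.2)³ = 2.390 W m^-2/K.
So ΔT₀ = 4.522/2.390 = 1.89 K.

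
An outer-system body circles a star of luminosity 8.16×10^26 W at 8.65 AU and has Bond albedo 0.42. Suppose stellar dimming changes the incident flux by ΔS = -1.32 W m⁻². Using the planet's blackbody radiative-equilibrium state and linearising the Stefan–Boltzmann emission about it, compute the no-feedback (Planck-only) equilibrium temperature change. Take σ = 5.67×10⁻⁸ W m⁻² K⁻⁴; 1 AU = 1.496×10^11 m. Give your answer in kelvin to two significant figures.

-0.85 K

Orbital distance: d = 8.65 AU = 1.294×10^12 m.
Spreading L over a sphere of radius d: S = 8.16×10^26/(4π·1.29×10^12²) = 38.78 W m⁻².
Unperturbed T_e = [38.78·(1−0.42)/(4σ)]^¼ = 99.79 K.
Only a fraction (1−α) is absorbed and it's spread over 4πR², so ΔF = (1−α)ΔS/4 = -0.1914 W m⁻².
Planck response: λ_P = 4σT_e³ = 4·5.67×10⁻⁸·(99.79)³ = 0.2254 W m⁻²/K.
Hence the no-feedback warming is ΔF/(4σT_e³) = -0.849 K.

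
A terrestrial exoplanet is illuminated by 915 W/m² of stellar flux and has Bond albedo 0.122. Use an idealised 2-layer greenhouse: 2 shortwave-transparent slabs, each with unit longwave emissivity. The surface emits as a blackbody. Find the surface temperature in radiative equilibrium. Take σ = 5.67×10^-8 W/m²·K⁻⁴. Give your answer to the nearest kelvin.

OLR = S(1−α)/4 = 200.8 W/m²; the top layer radiates at T_e = 244.0 K.
With N = 2 opaque layers, T_s = (N+1)^(1/4)·T_e = 3^(1/4)·244.0 = 321.1 K.

321 K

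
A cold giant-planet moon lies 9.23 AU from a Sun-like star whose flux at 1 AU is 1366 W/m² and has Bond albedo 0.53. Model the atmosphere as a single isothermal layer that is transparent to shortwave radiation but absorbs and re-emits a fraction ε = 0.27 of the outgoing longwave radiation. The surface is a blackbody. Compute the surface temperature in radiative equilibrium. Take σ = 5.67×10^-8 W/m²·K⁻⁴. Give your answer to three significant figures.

78.7 K

By the inverse-square law, S = 1366/9.23² = 16.03 W/m².
The planet radiates to space at T_e = [S(1−α)/(4σ)]^(1/4) = 75.92 K.
The surface balance (absorbed SW + ε·downward IR = σT_s⁴) with T_a⁴ = T_s⁴/2 reduces to T_s = T_e·[2/(2−ε)]^¼ = 78.73 K.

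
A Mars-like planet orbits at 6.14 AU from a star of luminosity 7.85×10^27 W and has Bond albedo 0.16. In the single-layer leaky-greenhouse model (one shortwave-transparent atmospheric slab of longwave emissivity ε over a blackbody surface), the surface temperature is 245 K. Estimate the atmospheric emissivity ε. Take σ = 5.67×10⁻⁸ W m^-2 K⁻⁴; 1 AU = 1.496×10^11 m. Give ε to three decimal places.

0.478

Orbital distance: d = 6.14 AU = 9.185×10^11 m.
S = L/(4πd²) = 740.4 W m^-2.
TOA balance gives T_e = 228.8 K.
Inverting T_s⁴ = 2T_e⁴/(2−ε): (T_e/T_s)⁴ = 0.7611, so ε = 2(1 − 0.7611) = 0.4778.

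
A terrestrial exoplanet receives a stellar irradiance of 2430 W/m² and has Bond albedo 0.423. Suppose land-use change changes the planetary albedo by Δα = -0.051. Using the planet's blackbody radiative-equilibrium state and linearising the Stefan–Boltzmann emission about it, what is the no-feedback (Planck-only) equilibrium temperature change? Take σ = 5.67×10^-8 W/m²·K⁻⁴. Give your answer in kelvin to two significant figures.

Unperturbed T_e = [2430·(1−0.423)/(4σ)]^¼ = 280.4 K.
The change in absorbed flux is Δ[S(1−α)/4] = −SΔα/4 = 30.98 W/m².
Planck response: λ_P = 4σT_e³ = 4·5.67×10⁻⁸·(280.4)³ = 5.000 W/m²/K.
So ΔT₀ = 30.98/5.000 = 6.20 K.

6.2 kelvin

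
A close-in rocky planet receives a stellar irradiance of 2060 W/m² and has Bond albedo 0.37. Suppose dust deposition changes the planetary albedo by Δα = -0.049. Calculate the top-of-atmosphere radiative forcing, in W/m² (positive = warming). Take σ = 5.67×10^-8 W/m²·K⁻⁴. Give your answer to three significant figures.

ΔF = −(S/4)Δα = −(2060/4)×(-0.049) = 25.23 W/m².

25.2 W/m²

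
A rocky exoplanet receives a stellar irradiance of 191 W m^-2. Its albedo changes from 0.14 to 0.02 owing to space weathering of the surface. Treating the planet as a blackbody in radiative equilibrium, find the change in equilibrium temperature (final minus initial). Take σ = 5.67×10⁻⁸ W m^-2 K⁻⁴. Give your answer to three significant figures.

Before: T₁ = [191.0·0.86/(4σ)]^(1/4) = 164.0 K.
With α = 0.02, T₂ = 169.5 K.
Change: 169.5 − 164.0 = 5.445 K.

5.45 K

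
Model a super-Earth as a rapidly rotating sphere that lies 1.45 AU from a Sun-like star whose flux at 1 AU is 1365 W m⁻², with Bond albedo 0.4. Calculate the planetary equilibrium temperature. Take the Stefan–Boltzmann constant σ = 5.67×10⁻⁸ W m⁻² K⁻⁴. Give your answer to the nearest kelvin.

By the inverse-square law, S = 1365/1.45² = 649.2 W m⁻².
Absorbed flux (global mean): S(1−α)/4 = 649.2·0.6/4 = 97.38 W m⁻².
Set σT⁴ = 97.38 → T = (97.38/σ)^(1/4) = 203.6 K.

204 K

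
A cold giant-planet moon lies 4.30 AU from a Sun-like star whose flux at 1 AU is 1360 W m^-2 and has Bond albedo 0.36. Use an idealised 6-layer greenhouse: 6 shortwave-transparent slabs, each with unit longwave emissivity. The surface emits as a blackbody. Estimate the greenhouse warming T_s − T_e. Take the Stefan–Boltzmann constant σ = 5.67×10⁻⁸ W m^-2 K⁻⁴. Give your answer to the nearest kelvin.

Flux at the orbit: S = 1360/(4.30)² = 73.55 W m^-2.
The effective emission temperature is T_e = [S(1−α)/(4σ)]^¼ = 120.0 K.
Surface: T_s = (7)^¼·T_e = 195.2 K.
Warming: T_s − T_e = 75.21 K.

75 K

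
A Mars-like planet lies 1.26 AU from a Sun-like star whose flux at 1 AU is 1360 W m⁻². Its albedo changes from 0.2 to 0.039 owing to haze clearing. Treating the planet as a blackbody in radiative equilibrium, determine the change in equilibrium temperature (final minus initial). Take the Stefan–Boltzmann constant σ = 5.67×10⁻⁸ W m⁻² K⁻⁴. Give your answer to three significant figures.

11.0 kelvin

Flux at the orbit: S = 1360/(1.26)² = 856.6 W m⁻².
Initial: T₁ = [S(1−0.2)/(4σ)]^(1/4) = 234.5 K.
After:  T₂ = [856.6·0.961/(4σ)]^(1/4) = 245.5 K.
ΔT = T₂ − T₁ = 11.00 K.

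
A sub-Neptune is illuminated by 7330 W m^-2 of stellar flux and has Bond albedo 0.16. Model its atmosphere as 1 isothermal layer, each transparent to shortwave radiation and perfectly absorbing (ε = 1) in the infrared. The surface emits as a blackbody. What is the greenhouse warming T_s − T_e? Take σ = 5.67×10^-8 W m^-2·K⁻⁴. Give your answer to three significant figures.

76.8 kelvin

The effective emission temperature is T_e = [S(1−α)/(4σ)]^¼ = 405.9 K.
Surface: T_s = (2)^¼·T_e = 482.7 K.
So the greenhouse effect raises the surface by 482.7 − 405.9 = 76.80 K.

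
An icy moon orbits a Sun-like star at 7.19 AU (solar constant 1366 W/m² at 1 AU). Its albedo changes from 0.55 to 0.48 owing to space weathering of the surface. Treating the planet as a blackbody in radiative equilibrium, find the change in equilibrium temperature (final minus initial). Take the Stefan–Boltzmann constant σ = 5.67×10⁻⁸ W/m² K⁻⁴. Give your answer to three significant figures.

Flux at the orbit: S = 1366/(7.19)² = 26.42 W/m².
With α = 0.55, T₁ = 85.09 K.
Final:   T₂ = [S(1−0.48)/(4σ)]^(1/4) = 88.22 K.
ΔT = T₂ − T₁ = 3.132 K.

3.13 K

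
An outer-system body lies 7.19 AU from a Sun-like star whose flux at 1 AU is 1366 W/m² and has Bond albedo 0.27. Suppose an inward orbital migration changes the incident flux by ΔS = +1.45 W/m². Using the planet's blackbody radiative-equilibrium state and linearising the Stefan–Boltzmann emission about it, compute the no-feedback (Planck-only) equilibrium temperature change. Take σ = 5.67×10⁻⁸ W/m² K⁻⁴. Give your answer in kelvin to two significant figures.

1.3 K

By the inverse-square law, S = 1366/7.19² = 26.42 W/m².
Unperturbed T_e = [26.42·(1−0.27)/(4σ)]^¼ = 96.03 K.
TOA radiative forcing: ΔF = (1−α)ΔS/4 = 0.73·(+1.45)/4 = 0.2646 W/m².
The Planck feedback parameter is 4σT_e³ = 0.2009 W/m²/K.
ΔT₀ = ΔF/λ_P = 0.2646/0.2009 = 1.32 K.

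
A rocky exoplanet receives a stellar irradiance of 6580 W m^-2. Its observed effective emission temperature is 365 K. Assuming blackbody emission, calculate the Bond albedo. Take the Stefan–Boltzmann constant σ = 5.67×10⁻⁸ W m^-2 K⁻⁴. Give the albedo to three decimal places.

Rearranging the radiative balance, α = 1 − 4σT⁴/S.
4σT⁴ = 4·5.67×10⁻⁸·(365)⁴ = 4025 W m^-2.
Hence α = 1 − 4025/6580 = 0.3882.

0.388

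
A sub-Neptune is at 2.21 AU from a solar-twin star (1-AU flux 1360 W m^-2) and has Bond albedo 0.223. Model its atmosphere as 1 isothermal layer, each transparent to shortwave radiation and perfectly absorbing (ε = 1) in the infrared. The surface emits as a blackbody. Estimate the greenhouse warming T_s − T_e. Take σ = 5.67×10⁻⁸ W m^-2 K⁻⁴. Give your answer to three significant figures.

By the inverse-square law, S = 1360/2.21² = 278.5 W m^-2.
The effective emission temperature is T_e = [S(1−α)/(4σ)]^¼ = 175.7 K.
T_s = (N+1)^(1/4)·T_e = 209.0 K.
So the greenhouse effect raises the surface by 209.0 − 175.7 = 33.25 K.

33.3 K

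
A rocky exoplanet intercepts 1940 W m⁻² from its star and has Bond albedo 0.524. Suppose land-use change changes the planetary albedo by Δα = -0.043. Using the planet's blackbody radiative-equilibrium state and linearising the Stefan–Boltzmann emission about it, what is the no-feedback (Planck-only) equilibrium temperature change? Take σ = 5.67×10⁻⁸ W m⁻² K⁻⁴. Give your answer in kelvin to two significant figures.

Reference equilibrium: T_e = [S(1−α)/(4σ)]^(1/4) = 252.6 K.
The change in absorbed flux is Δ[S(1−α)/4] = −SΔα/4 = 20.85 W m⁻².
The Planck feedback parameter is 4σT_e³ = 3.656 W m⁻²/K.
Hence the no-feedback warming is ΔF/(4σT_e³) = 5.70 K.

5.7 K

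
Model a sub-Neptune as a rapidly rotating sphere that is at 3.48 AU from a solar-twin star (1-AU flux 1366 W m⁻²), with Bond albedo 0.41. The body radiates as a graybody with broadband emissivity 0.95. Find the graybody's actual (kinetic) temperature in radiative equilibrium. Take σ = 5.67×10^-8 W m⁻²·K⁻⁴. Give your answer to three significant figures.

133 K

Flux at the orbit: S = 1366/(3.48)² = 112.8 W m⁻².
The planet absorbs (1−α)S over its disc πR² and re-emits over 4πR², so the mean absorbed flux is (1−0.41)·112.8/4 = 16.64 W m⁻².
Equating to εσT⁴ with ε = 0.95: T = (16.64/0.95σ)^(1/4) = 132.6 K.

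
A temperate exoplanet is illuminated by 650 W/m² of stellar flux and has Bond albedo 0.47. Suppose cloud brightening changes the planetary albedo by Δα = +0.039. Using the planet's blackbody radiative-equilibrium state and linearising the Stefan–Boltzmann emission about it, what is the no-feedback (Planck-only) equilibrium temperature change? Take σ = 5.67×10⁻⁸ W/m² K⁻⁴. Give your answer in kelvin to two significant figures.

The baseline emission temperature is T_e = 197.4 K.
TOA radiative forcing: ΔF = −S·Δα/4 = −650.0·(+0.039)/4 = -6.338 W/m².
The Planck feedback parameter is 4σT_e³ = 1.745 W/m²/K.
ΔT₀ = ΔF/λ_P = -6.338/1.745 = -3.63 K.

-3.6 K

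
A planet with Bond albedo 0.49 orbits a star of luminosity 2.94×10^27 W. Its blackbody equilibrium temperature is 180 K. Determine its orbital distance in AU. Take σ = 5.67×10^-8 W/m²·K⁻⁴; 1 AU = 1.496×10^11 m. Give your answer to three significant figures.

Energy balance gives S = 4σT⁴/(1−α) = 466.8 W/m².
Then d = [L/(4πS)]^(1/2) = 7.079×10^11 m, i.e. 4.732 AU.

4.73 AU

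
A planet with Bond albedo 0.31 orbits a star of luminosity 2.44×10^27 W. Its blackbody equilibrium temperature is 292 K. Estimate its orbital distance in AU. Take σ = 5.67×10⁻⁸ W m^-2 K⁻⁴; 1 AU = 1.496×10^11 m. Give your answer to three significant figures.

The flux needed for this T is 4σT⁴/(1−0.31) = 2390 W m^-2.
From L = 4πd²S, d = √(2.44×10^27/(4π·2390)) = 2.851×10^11 m = 1.905 AU.

1.91 AU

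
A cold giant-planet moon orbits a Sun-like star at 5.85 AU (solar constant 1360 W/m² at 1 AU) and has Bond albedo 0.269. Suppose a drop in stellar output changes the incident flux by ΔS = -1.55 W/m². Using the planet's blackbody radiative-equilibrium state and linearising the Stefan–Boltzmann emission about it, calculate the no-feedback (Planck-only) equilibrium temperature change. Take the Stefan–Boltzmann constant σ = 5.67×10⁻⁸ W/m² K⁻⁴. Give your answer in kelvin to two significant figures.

-1.0 kelvin

Flux at the orbit: S = 1360/(5.85)² = 39.74 W/m².
The baseline emission temperature is T_e = 106.4 K.
ΔF = Δ[S(1−α)]/4 = (1−0.269)·-1.55/4 = -0.2833 W/m².
Planck response: λ_P = 4σT_e³ = 4·5.67×10⁻⁸·(106.4)³ = 0.2731 W/m²/K.
Hence the no-feedback warming is ΔF/(4σT_e³) = -1.04 K.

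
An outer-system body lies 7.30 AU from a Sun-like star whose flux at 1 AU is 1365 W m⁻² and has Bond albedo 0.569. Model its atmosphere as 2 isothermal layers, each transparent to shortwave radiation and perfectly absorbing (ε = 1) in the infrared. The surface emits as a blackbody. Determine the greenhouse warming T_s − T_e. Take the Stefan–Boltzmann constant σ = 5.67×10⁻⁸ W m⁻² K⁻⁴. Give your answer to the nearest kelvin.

Irradiance scales as 1/d², so S = 1365 W m⁻² × (1/7.30)² = 25.61 W m⁻².
OLR = S(1−α)/4 = 2.760 W m⁻²; the top layer radiates at T_e = 83.53 K.
T_s = (N+1)^(1/4)·T_e = 109.9 K.
So the greenhouse effect raises the surface by 109.9 − 83.53 = 26.40 K.

26 K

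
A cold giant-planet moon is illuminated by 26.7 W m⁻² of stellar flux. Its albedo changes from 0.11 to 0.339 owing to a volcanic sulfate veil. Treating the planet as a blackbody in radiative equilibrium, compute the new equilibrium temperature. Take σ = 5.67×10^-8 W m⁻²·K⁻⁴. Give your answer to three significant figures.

93.9 K

T₂ = [S(1−α₂)/(4σ)]^(1/4) = [26.70·0.661/(4σ)]^(1/4) = 93.92 K.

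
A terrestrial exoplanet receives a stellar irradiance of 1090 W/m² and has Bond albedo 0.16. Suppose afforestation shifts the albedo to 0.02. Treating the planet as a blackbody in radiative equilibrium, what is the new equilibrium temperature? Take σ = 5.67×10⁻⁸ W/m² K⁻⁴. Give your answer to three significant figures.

262 K

With the new albedo, S(1−α₂)/4 = 267.1 W/m², so T₂ = 262.0 K.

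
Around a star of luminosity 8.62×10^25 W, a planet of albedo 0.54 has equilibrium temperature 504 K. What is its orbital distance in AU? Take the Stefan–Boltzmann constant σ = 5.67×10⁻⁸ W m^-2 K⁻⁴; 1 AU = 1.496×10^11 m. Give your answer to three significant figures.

0.0982 AU

Energy balance gives S = 4σT⁴/(1−α) = 31810 W m^-2.
From L = 4πd²S, d = √(8.62×10^25/(4π·31810)) = 1.468×10^10 m = 0.09816 AU.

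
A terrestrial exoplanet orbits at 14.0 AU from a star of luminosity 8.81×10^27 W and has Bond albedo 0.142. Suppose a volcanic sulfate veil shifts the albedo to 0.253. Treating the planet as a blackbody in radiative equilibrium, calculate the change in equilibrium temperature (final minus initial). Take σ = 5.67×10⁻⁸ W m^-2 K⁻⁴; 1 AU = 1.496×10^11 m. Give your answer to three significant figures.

Orbital distance: d = 14.0 AU = 2.094×10^12 m.
S = L/(4πd²) = 159.8 W m^-2.
With α = 0.142, T₁ = 156.8 K.
Final:   T₂ = [S(1−0.253)/(4σ)]^(1/4) = 151.5 K.
Change: 151.5 − 156.8 = -5.338 K.

-5.34 kelvin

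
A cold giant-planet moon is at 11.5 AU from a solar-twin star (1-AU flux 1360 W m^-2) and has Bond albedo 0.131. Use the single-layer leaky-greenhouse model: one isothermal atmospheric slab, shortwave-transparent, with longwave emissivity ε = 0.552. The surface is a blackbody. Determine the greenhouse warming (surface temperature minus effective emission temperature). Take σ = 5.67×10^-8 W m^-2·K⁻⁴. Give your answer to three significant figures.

By the inverse-square law, S = 1360/11.5² = 10.28 W m^-2.
The planet radiates to space at T_e = [S(1−α)/(4σ)]^(1/4) = 79.23 K.
For a single slab of emissivity ε, T_s⁴ = 2T_e⁴/(2−ε); thus T_s = 79.23·(1.381)^(1/4) = 85.89 K.
Greenhouse warming: T_s − T_e = 6.662 K.

6.66 kelvin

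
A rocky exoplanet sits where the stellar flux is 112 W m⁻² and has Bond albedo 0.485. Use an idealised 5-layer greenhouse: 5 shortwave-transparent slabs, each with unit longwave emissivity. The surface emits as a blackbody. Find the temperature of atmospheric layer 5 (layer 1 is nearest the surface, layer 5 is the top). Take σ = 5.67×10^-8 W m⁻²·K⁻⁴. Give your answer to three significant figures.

The effective emission temperature is T_e = [S(1−α)/(4σ)]^¼ = 126.3 K.
Each opaque layer satisfies 2T_j⁴ = T_{j−1}⁴ + T_{j+1}⁴, giving T_k⁴ = (N+1−k)T_e⁴.
T_5 = (1)^(1/4)·126.3 = 126.3 K.

126 K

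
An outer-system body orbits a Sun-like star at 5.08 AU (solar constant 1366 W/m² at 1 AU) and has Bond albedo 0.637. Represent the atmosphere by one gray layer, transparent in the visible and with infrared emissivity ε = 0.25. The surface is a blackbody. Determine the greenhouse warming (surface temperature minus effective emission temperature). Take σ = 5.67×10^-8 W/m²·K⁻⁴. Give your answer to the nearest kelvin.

3 K

Irradiance scales as 1/d², so S = 1366 W/m² × (1/5.08)² = 52.93 W/m².
At the top of the atmosphere, σT_e⁴ = S(1−α)/4 = 4.804 W/m², giving T_e = 95.94 K.
For a single slab of emissivity ε, T_s⁴ = 2T_e⁴/(2−ε); thus T_s = 95.94·(1.143)^(1/4) = 99.20 K.
T_s − T_e = 99.20 − 95.94 = 3.257 K.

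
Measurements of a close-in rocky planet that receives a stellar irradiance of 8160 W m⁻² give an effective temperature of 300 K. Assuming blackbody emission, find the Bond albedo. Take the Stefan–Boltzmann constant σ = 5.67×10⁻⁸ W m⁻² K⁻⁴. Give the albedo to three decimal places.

Energy balance: S(1−α)/4 = σT⁴, so 1−α = 4σT⁴/S.
σT⁴ = 459.3 W m⁻², so 4σT⁴ = 1837 W m⁻².
1−α = 1837/8160 = 0.2251, so α = 0.7749.

0.775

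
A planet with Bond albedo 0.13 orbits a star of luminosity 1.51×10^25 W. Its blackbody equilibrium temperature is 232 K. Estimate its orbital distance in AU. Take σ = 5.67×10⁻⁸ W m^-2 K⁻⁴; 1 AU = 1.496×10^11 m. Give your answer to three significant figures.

0.267 AU

The flux needed for this T is 4σT⁴/(1−0.13) = 755.2 W m^-2.
From L = 4πd²S, d = √(1.51×10^25/(4π·755.2)) = 3.989×10^10 m = 0.2666 AU.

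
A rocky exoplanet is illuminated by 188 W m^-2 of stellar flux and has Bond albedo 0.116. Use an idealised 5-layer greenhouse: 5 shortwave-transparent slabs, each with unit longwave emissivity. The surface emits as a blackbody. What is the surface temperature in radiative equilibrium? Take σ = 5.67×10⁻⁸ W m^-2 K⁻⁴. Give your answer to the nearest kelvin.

258 K

OLR = S(1−α)/4 = 41.55 W m^-2; the top layer radiates at T_e = 164.5 K.
Layer-by-layer balance gives σT_s⁴ = (N+1)σT_e⁴, so T_s = 6^¼·164.5 = 257.5 K.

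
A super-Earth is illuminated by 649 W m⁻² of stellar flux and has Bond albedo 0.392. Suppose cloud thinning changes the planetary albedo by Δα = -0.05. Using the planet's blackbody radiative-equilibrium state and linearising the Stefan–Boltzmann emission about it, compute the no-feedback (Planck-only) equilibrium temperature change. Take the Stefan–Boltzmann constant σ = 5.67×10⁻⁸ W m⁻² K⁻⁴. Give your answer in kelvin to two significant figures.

4.2 kelvin

Unperturbed T_e = [649.0·(1−0.392)/(4σ)]^¼ = 204.2 K.
TOA radiative forcing: ΔF = −S·Δα/4 = −649.0·(-0.05)/4 = 8.113 W m⁻².
The Planck feedback parameter is 4σT_e³ = 1.932 W m⁻²/K.
Hence the no-feedback warming is ΔF/(4σT_e³) = 4.20 K.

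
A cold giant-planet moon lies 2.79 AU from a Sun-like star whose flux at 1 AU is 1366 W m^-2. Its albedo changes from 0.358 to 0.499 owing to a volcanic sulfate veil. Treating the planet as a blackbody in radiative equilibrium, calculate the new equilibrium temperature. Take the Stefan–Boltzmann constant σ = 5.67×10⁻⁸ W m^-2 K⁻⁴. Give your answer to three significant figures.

Flux at the orbit: S = 1366/(2.79)² = 175.5 W m^-2.
New equilibrium: T₂ = [(1−0.499)·175.5/(4σ)]^(1/4) = 140.3 K.

140 K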